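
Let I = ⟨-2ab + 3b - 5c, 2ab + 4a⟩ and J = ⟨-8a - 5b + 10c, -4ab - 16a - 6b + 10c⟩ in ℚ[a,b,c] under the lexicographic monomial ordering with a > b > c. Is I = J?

Since reduced Gröbner bases are canonical representatives of ideals under a given ordering, it suffices to compute and compare them.
Buchberger on the first generating set:
f_1 = -2ab + 3b - 5c, LT = ab.
f_2 = 2ab + 4a, LT = ab.

S(f_1,f_2): lcm = ab. S = -2a - 3/2b + 5/2c.
  leading term a: no divisor's leading term divides it; move -2a to the remainder.
  leading term b: no divisor's leading term divides it; move -3/2b to the remainder.
  leading term c: no divisor's leading term divides it; move 5/2c to the remainder.
  remainder -2a - 3/2b + 5/2c ≠ 0; add g_3 = -2a - 3/2b + 5/2c to the basis.

S(f_1,g_3): lcm = ab. S = -¾b² + 5/4bc - 3/2b + 5/2c.
  leading term b²: no divisor's leading term divides it; move -¾b² to the remainder.
  leading term bc: no divisor's leading term divides it; move 5/4bc to the remainder.
  leading term b: no divisor's leading term divides it; move -3/2b to the remainder.
  leading term c: no divisor's leading term divides it; move 5/2c to the remainder.
  remainder -¾b² + 5/4bc - 3/2b + 5/2c ≠ 0; add g_4 = -¾b² + 5/4bc - 3/2b + 5/2c to the basis.

The other S-polynomials (S(f_2,g_3), S(f_1,g_4), S(f_2,g_4), S(g_3,g_4)) all reduce to 0 modulo the current basis, so we have a Gröbner basis.
Inter-reduce: drop elements whose leading term is divisible by another's, tail-reduce, and make monic.
Reduced Gröbner basis: {a + ¾b - 5/4c, b² - 5/3bc + 2b - 10/3c}.

Buchberger on the second generating set:
h_1 = -8a - 5b + 10c, LT = a.
h_2 = -4ab - 16a - 6b + 10c, LT = ab.

S(h_1,h_2): lcm = ab. S = -4a + ⅝b² - 5/4bc - 3/2b + 5/2c.
  leading term a: subtract (½)·h_1 from -4a + ⅝b² - 5/4bc - 3/2b + 5/2c → ⅝b² - 5/4bc + b - 5/2c
  leading term b²: no divisor's leading term divides it; move ⅝b² to the remainder.
  leading term bc: no divisor's leading term divides it; move -5/4bc to the remainder.
  leading term b: no divisor's leading term divides it; move b to the remainder.
  leading term c: no divisor's leading term divides it; move -5/2c to the remainder.
  remainder ⅝b² - 5/4bc + b - 5/2c ≠ 0; add k_3 = ⅝b² - 5/4bc + b - 5/2c to the basis.

The other S-polynomials (S(h_1,k_3), S(h_2,k_3)) all reduce to 0 modulo the current basis, so we have a Gröbner basis.
Inter-reduce: drop elements whose leading term is divisible by another's, tail-reduce, and make monic.
Reduced Gröbner basis: {a + ⅝b - 5/4c, b² - 2bc + 8/5b - 4c}.

These differ, so the ideals are not equal.

No, the ideals differ.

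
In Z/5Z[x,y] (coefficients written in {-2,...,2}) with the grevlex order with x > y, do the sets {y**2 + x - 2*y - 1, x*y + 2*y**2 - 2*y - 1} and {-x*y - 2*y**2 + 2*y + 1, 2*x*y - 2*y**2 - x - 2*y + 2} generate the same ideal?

For a fixed monomial order, each ideal has a unique reduced Gröbner basis; comparing bases decides equality.
Buchberger on the first generating set:
f_1 = y**2 + x - 2*y - 1, LT = y**2.
f_2 = x*y + 2*y**2 - 2*y - 1, LT = x*y.

S(f_1,f_2): lcm = x*y**2. S = -2*y**3 + x**2 - 2*x*y + 2*y**2 - x + y.
  leading term y**3: subtract (-2*y)·f_1 from -2*y**3 + x**2 - 2*x*y + 2*y**2 - x + y → x**2 - 2*y**2 - x - y
  leading term x**2: no divisor's leading term divides it; move x**2 to the remainder.
  leading term y**2: subtract (-2)·f_1 from -2*y**2 - x - y → x - 2
  leading term x: no divisor's leading term divides it; move x to the remainder.
  leading term 1: no divisor's leading term divides it; move -2 to the remainder.
  remainder x**2 + x - 2 ≠ 0; add g_3 = x**2 + x - 2 to the basis.

S(f_1,g_3): leading monomials are coprime, so the S-polynomial reduces to 0 (Buchberger's first criterion).
S(f_2,g_3): lcm = x**2*y. S = 2*x*y**2 + 2*x*y - x + 2*y.
  leading term x*y**2: subtract (2*x)·f_1 from 2*x*y**2 + 2*x*y - x + 2*y → -2*x**2 + x*y + x + 2*y
  leading term x**2: subtract (-2)·g_3 from -2*x**2 + x*y + x + 2*y → x*y - 2*x + 2*y + 1
  leading term x*y: subtract (1)·f_2 from x*y - 2*x + 2*y + 1 → -2*y**2 - 2*x - y + 2
  leading term y**2: subtract (-2)·f_1 from -2*y**2 - 2*x - y + 2 → 0
  remainder 0.

Every S-polynomial of the final basis reduces to 0, so we have a Gröbner basis.
Inter-reduce: drop elements whose leading term is divisible by another's, tail-reduce, and make monic.
Reduced Gröbner basis: {x**2 + x - 2, x*y - 2*x + 2*y + 1, y**2 + x - 2*y - 1}.

Buchberger on the second generating set:
h_1 = -x*y - 2*y**2 + 2*y + 1, LT = x*y.
h_2 = 2*x*y - 2*y**2 - x - 2*y + 2, LT = x*y.

S(h_1,h_2): lcm = x*y. S = -2*y**2 - 2*x - y - 2.
  leading term y**2: no divisor's leading term divides it; move -2*y**2 to the remainder.
  leading term x: no divisor's leading term divides it; move -2*x to the remainder.
  leading term y: no divisor's leading term divides it; move -y to the remainder.
  leading term 1: no divisor's leading term divides it; move -2 to the remainder.
  remainder -2*y**2 - 2*x - y - 2 ≠ 0; add k_3 = -2*y**2 - 2*x - y - 2 to the basis.

S(h_1,k_3): lcm = x*y**2. S = 2*y**3 - x**2 + 2*x*y - 2*y**2 - x - y.
  leading term y**3: subtract (-y)·k_3 from 2*y**3 - x**2 + 2*x*y - 2*y**2 - x - y → -x**2 + 2*y**2 - x + 2*y
  leading term x**2: no divisor's leading term divides it; move -x**2 to the remainder.
  leading term y**2: subtract (-1)·k_3 from 2*y**2 - x + 2*y → 2*x + y - 2
  leading term x: no divisor's leading term divides it; move 2*x to the remainder.
  leading term y: no divisor's leading term divides it; move y to the remainder.
  leading term 1: no divisor's leading term divides it; move -2 to the remainder.
  remainder -x**2 + 2*x + y - 2 ≠ 0; add k_4 = -x**2 + 2*x + y - 2 to the basis.

S(h_2,k_3): lcm = x*y**2. S = -y**3 - x**2 - x*y - y**2 - x + y.
  leading term y**3: subtract (-2*y)·k_3 from -y**3 - x**2 - x*y - y**2 - x + y → -x**2 + 2*y**2 - x + 2*y
  leading term x**2: subtract (1)·k_4 from -x**2 + 2*y**2 - x + 2*y → 2*y**2 + 2*x + y + 2
  leading term y**2: subtract (-1)·k_3 from 2*y**2 + 2*x + y + 2 → 0
  remainder 0.

S(h_1,k_4): lcm = x**2*y. S = 2*x*y**2 + y**2 - x - 2*y.
  leading term x*y**2: subtract (-2*y)·h_1 from 2*x*y**2 + y**2 - x - 2*y → y**3 - x
  leading term y**3: subtract (2*y)·k_3 from y**3 - x → -x*y + 2*y**2 - x - y
  leading term x*y: subtract (1)·h_1 from -x*y + 2*y**2 - x - y → -y**2 - x + 2*y - 1
  leading term y**2: subtract (-2)·k_3 from -y**2 - x + 2*y - 1 → 0
  remainder 0.

S(h_2,k_4): lcm = x**2*y. S = -x*y**2 + 2*x**2 + x*y + y**2 + x - 2*y.
  leading term x*y**2: subtract (y)·h_1 from -x*y**2 + 2*x**2 + x*y + y**2 + x - 2*y → 2*y**3 + 2*x**2 + x*y - y**2 + x + 2*y
  leading term y**3: subtract (-y)·k_3 from 2*y**3 + 2*x**2 + x*y - y**2 + x + 2*y → 2*x**2 - x*y - 2*y**2 + x
  leading term x**2: subtract (-2)·k_4 from 2*x**2 - x*y - 2*y**2 + x → -x*y - 2*y**2 + 2*y + 1
  leading term x*y: subtract (1)·h_1 from -x*y - 2*y**2 + 2*y + 1 → 0
  remainder 0.

S(k_3,k_4): leading monomials are coprime, so the S-polynomial reduces to 0 (Buchberger's first criterion).
Every S-polynomial of the final basis reduces to 0, so we have a Gröbner basis.
Inter-reduce: drop elements whose leading term is divisible by another's, tail-reduce, and make monic.
Reduced Gröbner basis: {x**2 - 2*x - y + 2, x*y - 2*x + 2*y + 2, y**2 + x - 2*y + 1}.

The bases are distinct; the ideals are different.
The same test decides containment: I ⊆ J iff every generator of I reduces to 0 modulo a Gröbner basis of J.

No, the ideals differ.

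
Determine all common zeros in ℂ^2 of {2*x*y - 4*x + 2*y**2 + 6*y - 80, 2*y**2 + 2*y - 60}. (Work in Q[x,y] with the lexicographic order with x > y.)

Compute a lex Gröbner basis by Buchberger's algorithm.
f_1 = 2*x*y - 4*x + 2*y**2 + 6*y - 80, LT = x*y.
f_2 = 2*y**2 + 2*y - 60, LT = y**2.

S(f_1,f_2): lcm = x*y**2. S = -3*x*y + 30*x + y**3 + 3*y**2 - 40*y.
  leading term x*y: subtract (-3/2)·f_1 from -3*x*y + 30*x + y**3 + 3*y**2 - 40*y → 24*x + y**3 + 6*y**2 - 31*y - 120
  leading term x: no divisor's leading term divides it; move 24*x to the remainder.
  leading term y**3: subtract (1/2*y)·f_2 from y**3 + 6*y**2 - 31*y - 120 → 5*y**2 - y - 120
  leading term y**2: subtract (5/2)·f_2 from 5*y**2 - y - 120 → -6*y + 30
  leading term y: no divisor's leading term divides it; move -6*y to the remainder.
  leading term 1: no divisor's leading term divides it; move 30 to the remainder.
  remainder 24*x - 6*y + 30 ≠ 0; add h_3 = 24*x - 6*y + 30 to the basis.

S(f_1,h_3): lcm = x*y. S = -2*x + 5/4*y**2 + 7/4*y - 40.
  leading term x: subtract (-1/12)·h_3 from -2*x + 5/4*y**2 + 7/4*y - 40 → 5/4*y**2 + 5/4*y - 75/2
  leading term y**2: subtract (5/8)·f_2 from 5/4*y**2 + 5/4*y - 75/2 → 0
  remainder 0.

S(f_2,h_3): leading monomials are coprime, so the S-polynomial reduces to 0 (Buchberger's first criterion).
Every S-polynomial of the final basis reduces to 0, so we have a Gröbner basis.
Inter-reduce: drop elements whose leading term is divisible by another's, tail-reduce, and make monic.
Reduced Gröbner basis: {x - 1/4*y + 5/4, y**2 + y - 30}.

A lex Gröbner basis eliminates variables successively. Here y**2 + y - 30 depends only on y, with roots {-6, 5}; lifting each root through the earlier basis elements recovers the full solutions.
  y = -6: the earlier basis element becomes x + 11/4 = 0, giving x = -11/4 — point (-11/4, -6).
  y = 5: the earlier basis element becomes x = 0, giving x = 0 — point (0, 5).

{(-11/4, -6), (0, 5)}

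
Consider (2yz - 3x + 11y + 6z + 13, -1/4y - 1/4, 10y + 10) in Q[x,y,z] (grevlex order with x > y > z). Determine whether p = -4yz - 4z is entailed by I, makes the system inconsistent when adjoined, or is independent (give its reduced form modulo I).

-4yz - 4z lies in I (it reduces to 0).

First compute the reduced Gröbner basis of I by Buchberger's algorithm.
f_1 = 2yz - 3x + 11y + 6z + 13, LT = yz.
f_2 = -1/4y - 1/4, LT = y.
f_3 = 10y + 10, LT = y.

S(f_1,f_2): lcm = yz. S = -3/2x + 11/2y + 2z + 13/2.
  leading term x: no divisor's leading term divides it; move -3/2x to the remainder.
  leading term y: subtract (-22)·f_2 from 11/2y + 2z + 13/2 → 2z + 1
  leading term z: no divisor's leading term divides it; move 2z to the remainder.
  leading term 1: no divisor's leading term divides it; move 1 to the remainder.
  remainder -3/2x + 2z + 1 ≠ 0; add h_4 = -3/2x + 2z + 1 to the basis.

The other S-polynomials (S(f_1,f_3), S(f_2,f_3), S(f_1,h_4), S(f_2,h_4), S(f_3,h_4)) all reduce to 0 modulo the current basis, so we have a Gröbner basis.
Inter-reduce: drop elements whose leading term is divisible by another's, tail-reduce, and make monic.
Reduced Gröbner basis: {x - 4/3z - 2/3, y + 1}.
Label its elements g_1 = x - 4/3z - 2/3, g_2 = y + 1.

Reduce p = -4yz - 4z modulo G:
  leading term yz: subtract (-4z)·g_2 from -4yz - 4z → 0
  normal form = 0.
Since the normal form is 0, p ∈ I.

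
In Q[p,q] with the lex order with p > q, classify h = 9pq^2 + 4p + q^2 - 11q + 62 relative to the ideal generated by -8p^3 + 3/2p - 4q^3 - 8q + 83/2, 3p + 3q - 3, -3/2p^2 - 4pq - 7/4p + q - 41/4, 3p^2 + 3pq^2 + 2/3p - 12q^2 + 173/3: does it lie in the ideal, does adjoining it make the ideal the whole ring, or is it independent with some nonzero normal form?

Adjoining 9pq^2 + 4p + q^2 - 11q + 62 makes the ideal the whole ring: the system is inconsistent.

First compute the reduced Gröbner basis of I by Buchberger's algorithm.
f_1 = -8p^3 + 3/2p - 4q^3 - 8q + 83/2, LT = p^3.
f_2 = 3p + 3q - 3, LT = p.
f_3 = -3/2p^2 - 4pq - 7/4p + q - 41/4, LT = p^2.
f_4 = 3p^2 + 3pq^2 + 2/3p - 12q^2 + 173/3, LT = p^2.

S(f_1,f_2): lcm = p^3. S = -p^2q + p^2 - 3/16p + 1/2q^3 + q - 83/16.
  leading term p^2q: subtract (-1/3pq)·f_2 from -p^2q + p^2 - 3/16p + 1/2q^3 + q - 83/16 → p^2 + pq^2 - pq - 3/16p + 1/2q^3 + q - 83/16
  leading term p^2: subtract (1/3p)·f_2 from p^2 + pq^2 - pq - 3/16p + 1/2q^3 + q - 83/16 → pq^2 - 2pq + 13/16p + 1/2q^3 + q - 83/16
  leading term pq^2: subtract (1/3q^2)·f_2 from pq^2 - 2pq + 13/16p + 1/2q^3 + q - 83/16 → -2pq + 13/16p - 1/2q^3 + q^2 + q - 83/16
  leading term pq: subtract (-2/3q)·f_2 from -2pq + 13/16p - 1/2q^3 + q^2 + q - 83/16 → 13/16p - 1/2q^3 + 3q^2 - q - 83/16
  leading term p: subtract (13/48)·f_2 from 13/16p - 1/2q^3 + 3q^2 - q - 83/16 → -1/2q^3 + 3q^2 - 29/16q - 35/8
  leading term q^3: no divisor's leading term divides it; move -1/2q^3 to the remainder.
  leading term q^2: no divisor's leading term divides it; move 3q^2 to the remainder.
  leading term q: no divisor's leading term divides it; move -29/16q to the remainder.
  leading term 1: no divisor's leading term divides it; move -35/8 to the remainder.
  remainder -1/2q^3 + 3q^2 - 29/16q - 35/8 ≠ 0; add k_5 = -1/2q^3 + 3q^2 - 29/16q - 35/8 to the basis.

S(f_1,f_3): lcm = p^3. S = -8/3p^2q - 7/6p^2 + 2/3pq - 337/48p + 1/2q^3 + q - 83/16.
  leading term p^2q: subtract (-8/9pq)·f_2 from -8/3p^2q - 7/6p^2 + 2/3pq - 337/48p + 1/2q^3 + q - 83/16 → -7/6p^2 + 8/3pq^2 - 2pq - 337/48p + 1/2q^3 + q - 83/16
  leading term p^2: subtract (-7/18p)·f_2 from -7/6p^2 + 8/3pq^2 - 2pq - 337/48p + 1/2q^3 + q - 83/16 → 8/3pq^2 - 5/6pq - 131/16p + 1/2q^3 + q - 83/16
  leading term pq^2: subtract (8/9q^2)·f_2 from 8/3pq^2 - 5/6pq - 131/16p + 1/2q^3 + q - 83/16 → -5/6pq - 131/16p - 13/6q^3 + 8/3q^2 + q - 83/16
  leading term pq: subtract (-5/18q)·f_2 from -5/6pq - 131/16p - 13/6q^3 + 8/3q^2 + q - 83/16 → -131/16p - 13/6q^3 + 7/2q^2 + 1/6q - 83/16
  leading term p: subtract (-131/48)·f_2 from -131/16p - 13/6q^3 + 7/2q^2 + 1/6q - 83/16 → -13/6q^3 + 7/2q^2 + 401/48q - 107/8
  leading term q^3: subtract (13/3)·k_5 from -13/6q^3 + 7/2q^2 + 401/48q - 107/8 → -19/2q^2 + 389/24q + 67/12
  leading term q^2: no divisor's leading term divides it; move -19/2q^2 to the remainder.
  leading term q: no divisor's leading term divides it; move 389/24q to the remainder.
  leading term 1: no divisor's leading term divides it; move 67/12 to the remainder.
  remainder -19/2q^2 + 389/24q + 67/12 ≠ 0; add k_6 = -19/2q^2 + 389/24q + 67/12 to the basis.

S(f_1,f_4): lcm = p^3. S = -p^2q^2 - 2/9p^2 + 4pq^2 - 2795/144p + 1/2q^3 + q - 83/16.
  leading term p^2q^2: subtract (-1/3pq^2)·f_2 from -p^2q^2 - 2/9p^2 + 4pq^2 - 2795/144p + 1/2q^3 + q - 83/16 → -2/9p^2 + pq^3 + 3pq^2 - 2795/144p + 1/2q^3 + q - 83/16
  leading term p^2: subtract (-2/27p)·f_2 from -2/9p^2 + pq^3 + 3pq^2 - 2795/144p + 1/2q^3 + q - 83/16 → pq^3 + 3pq^2 + 2/9pq - 2827/144p + 1/2q^3 + q - 83/16
  leading term pq^3: subtract (1/3q^3)·f_2 from pq^3 + 3pq^2 + 2/9pq - 2827/144p + 1/2q^3 + q - 83/16 → 3pq^2 + 2/9pq - 2827/144p - q^4 + 3/2q^3 + q - 83/16
  leading term pq^2: subtract (q^2)·f_2 from 3pq^2 + 2/9pq - 2827/144p - q^4 + 3/2q^3 + q - 83/16 → 2/9pq - 2827/144p - q^4 - 3/2q^3 + 3q^2 + q - 83/16
  leading term pq: subtract (2/27q)·f_2 from 2/9pq - 2827/144p - q^4 - 3/2q^3 + 3q^2 + q - 83/16 → -2827/144p - q^4 - 3/2q^3 + 25/9q^2 + 11/9q - 83/16
  leading term p: subtract (-2827/432)·f_2 from -2827/144p - q^4 - 3/2q^3 + 25/9q^2 + 11/9q - 83/16 → -q^4 - 3/2q^3 + 25/9q^2 + 1001/48q - 1787/72
  leading term q^4: subtract (2q)·k_5 from -q^4 - 3/2q^3 + 25/9q^2 + 1001/48q - 1787/72 → -15/2q^3 + 461/72q^2 + 1421/48q - 1787/72
  leading term q^3: subtract (15)·k_5 from -15/2q^3 + 461/72q^2 + 1421/48q - 1787/72 → -2779/72q^2 + 1363/24q + 1469/36
  leading term q^2: subtract (2779/684)·k_6 from -2779/72q^2 + 1363/24q + 1469/36 → -148739/16416q + 148739/8208
  leading term q: no divisor's leading term divides it; move -148739/16416q to the remainder.
  leading term 1: no divisor's leading term divides it; move 148739/8208 to the remainder.
  remainder -148739/16416q + 148739/8208 ≠ 0; add k_7 = -148739/16416q + 148739/8208 to the basis.

The other S-polynomials (S(f_2,f_3), S(f_2,f_4), S(f_3,f_4), S(f_1,k_5), S(f_2,k_5), S(f_3,k_5), S(f_4,k_5), S(f_1,k_6), S(f_2,k_6), S(f_3,k_6), S(f_4,k_6), S(k_5,k_6), S(f_1,k_7), S(f_2,k_7), S(f_3,k_7), S(f_4,k_7), S(k_5,k_7), S(k_6,k_7)) all reduce to 0 modulo the current basis, so we have a Gröbner basis.
Inter-reduce: drop elements whose leading term is divisible by another's, tail-reduce, and make monic.
Reduced Gröbner basis: {p + 1, q - 2}.
Label its elements g_1 = p + 1, g_2 = q - 2.

Reduce h = 9pq^2 + 4p + q^2 - 11q + 62 modulo G:
  leading term pq^2: subtract (9q^2)·g_1 from 9pq^2 + 4p + q^2 - 11q + 62 → 4p - 8q^2 - 11q + 62
  leading term p: subtract (4)·g_1 from 4p - 8q^2 - 11q + 62 → -8q^2 - 11q + 58
  leading term q^2: subtract (-8q)·g_2 from -8q^2 - 11q + 58 → -27q + 58
  leading term q: subtract (-27)·g_2 from -27q + 58 → 4
  leading term 1: no divisor's leading term divides it; move 4 to the remainder.
  normal form = 4.
The normal form is nonzero, so h ∉ I. Since h minus its normal form lies in I, I + (h) = I + (r) where r = 4; decide whether this ideal is the whole ring.
Here r = 4 is a nonzero constant, hence a unit: 1 ∈ I + (h), the Gröbner basis of I + (h) is {1}, and the enlarged system has no common solution — adjoining h is inconsistent.

Ideal membership is decidable via reduction modulo a Gröbner basis.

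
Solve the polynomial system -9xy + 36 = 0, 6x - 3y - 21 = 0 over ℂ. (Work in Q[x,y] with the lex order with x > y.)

{(-1/2, -8), (4, 1)}

Compute a lex Gröbner basis by Buchberger's algorithm.
f_1 = -9xy + 36, LT = xy.
f_2 = 6x - 3y - 21, LT = x.

S(f_1,f_2): lcm = xy. S = \tfrac{1}{2}y^{2} + \tfrac{7}{2}y - 4.
  leading term y^{2}: no divisor's leading term divides it; move \tfrac{1}{2}y^{2} to the remainder.
  leading term y: no divisor's leading term divides it; move \tfrac{7}{2}y to the remainder.
  leading term 1: no divisor's leading term divides it; move -4 to the remainder.
  remainder \tfrac{1}{2}y^{2} + \tfrac{7}{2}y - 4 ≠ 0; add h_3 = \tfrac{1}{2}y^{2} + \tfrac{7}{2}y - 4 to the basis.

S(f_1,h_3): lcm = xy^{2}. S = -7xy + 8x - 4y.
  leading term xy: subtract (\tfrac{7}{9})·f_1 from -7xy + 8x - 4y → 8x - 4y - 28
  leading term x: subtract (\tfrac{4}{3})·f_2 from 8x - 4y - 28 → 0
  remainder 0.

S(f_2,h_3): leading monomials are coprime, so the S-polynomial reduces to 0 (Buchberger's first criterion).
Every S-polynomial of the final basis reduces to 0, so we have a Gröbner basis.
Inter-reduce: drop elements whose leading term is divisible by another's, tail-reduce, and make monic.
Reduced Gröbner basis: {x - \tfrac{1}{2}y - \tfrac{7}{2}, y^{2} + 7y - 8}.

Since the basis is lex-ordered, y^{2} + 7y - 8 is univariate in y. Its roots are {-8, 1}. Back-substituting each root into the other basis elements fixes the other coordinates.
  y = -8: the earlier basis element becomes x + \tfrac{1}{2} = 0, giving x = -1/2 — point (-1/2, -8).
  y = 1: the earlier basis element becomes x - 4 = 0, giving x = 4 — point (4, 1).
Substituting each solution back into the original system confirms all equations vanish.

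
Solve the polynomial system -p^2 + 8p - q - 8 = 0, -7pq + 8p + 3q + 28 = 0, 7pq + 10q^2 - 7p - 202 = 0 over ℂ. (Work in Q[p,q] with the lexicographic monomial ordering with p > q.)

Compute a lex Gröbner basis by Buchberger's algorithm.
f_1 = -p^2 + 8p - q - 8, LT = p^2.
f_2 = -7pq + 8p + 3q + 28, LT = pq.
f_3 = 7pq - 7p + 10q^2 - 202, LT = pq.

S(f_1,f_2): lcm = p^2q. S = 8/7p^2 - 53/7pq + 4p + q^2 + 8q.
  reduce S modulo (f_1, f_2, f_3):
  remainder 220/49p + q^2 + 177/49q - 276/7 ≠ 0; add h_4 = 220/49p + q^2 + 177/49q - 276/7 to the basis.

S(f_1,f_3): lcm = p^2q. S = p^2 - 10/7pq^2 - 8pq + 202/7p + q^2 + 8q.
  reduce S modulo (f_1, f_2, f_3, h_4):
  remainder -2631/490q^2 - 11583/490q + 44214/245 ≠ 0; add h_5 = -2631/490q^2 - 11583/490q + 44214/245 to the basis.

S(f_2,f_3): lcm = pq. S = -1/7p - 10/7q^2 - 3/7q + 174/7.
  reduce S modulo (f_1, f_2, f_3, h_4, h_5):
  remainder 394071/67529q - 1576284/67529 ≠ 0; add h_6 = 394071/67529q - 1576284/67529 to the basis.

The other S-polynomials (S(f_1,h_4), S(f_2,h_4), S(f_3,h_4), S(f_1,h_5), S(f_2,h_5), S(f_3,h_5), S(h_4,h_5), S(f_1,h_6), S(f_2,h_6), S(f_3,h_6), S(h_4,h_6), S(h_5,h_6)) all reduce to 0 modulo the current basis, so we have a Gröbner basis.
Inter-reduce: drop elements whose leading term is divisible by another's, tail-reduce, and make monic.
Reduced Gröbner basis: {p - 2, q - 4}.

From the last basis element, q - 4 = 0, so q takes values in {4}. Each choice, substituted upward through the basis, yields the corresponding point(s) of the solution set.
  q = 4: the earlier basis element becomes p - 2 = 0, giving p = 2 — point (2, 4).

{(2, 4)}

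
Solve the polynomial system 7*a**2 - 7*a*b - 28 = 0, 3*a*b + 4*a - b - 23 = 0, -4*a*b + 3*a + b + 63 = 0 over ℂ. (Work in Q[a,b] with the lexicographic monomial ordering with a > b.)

{(-4, -3)}

Compute a lex Gröbner basis by Buchberger's algorithm.
f_1 = 7*a**2 - 7*a*b - 28, LT = a**2.
f_2 = 3*a*b + 4*a - b - 23, LT = a*b.
f_3 = -4*a*b + 3*a + b + 63, LT = a*b.

S(f_1,f_2): lcm = a**2*b. S = -4/3*a**2 - a*b**2 + 1/3*a*b + 23/3*a - 4*b.
  reduce S modulo (f_1, f_2, f_3):
  remainder 65/9*a - 1/3*b**2 - 104/9*b - 25/9 ≠ 0; add h_4 = 65/9*a - 1/3*b**2 - 104/9*b - 25/9 to the basis.

S(f_1,f_3): lcm = a**2*b. S = 3/4*a**2 - a*b**2 + 1/4*a*b + 63/4*a - 4*b.
  reduce S modulo (f_1, f_2, f_3, h_4):
  remainder 1/4*b**2 + 28/3*b + 103/4 ≠ 0; add h_5 = 1/4*b**2 + 28/3*b + 103/4 to the basis.

S(f_2,f_3): lcm = a*b. S = 25/12*a - 1/12*b + 97/12.
  reduce S modulo (f_1, f_2, f_3, h_4, h_5):
  remainder -53/156*b - 53/52 ≠ 0; add h_6 = -53/156*b - 53/52 to the basis.

The other S-polynomials (S(f_1,h_4), S(f_2,h_4), S(f_3,h_4), S(f_1,h_5), S(f_2,h_5), S(f_3,h_5), S(h_4,h_5), S(f_1,h_6), S(f_2,h_6), S(f_3,h_6), S(h_4,h_6), S(h_5,h_6)) all reduce to 0 modulo the current basis, so we have a Gröbner basis.
Inter-reduce: drop elements whose leading term is divisible by another's, tail-reduce, and make monic.
Reduced Gröbner basis: {a + 4, b + 3}.

From the last basis element, b + 3 = 0, so b takes values in {-3}. Each choice, substituted upward through the basis, yields the corresponding point(s) of the solution set.
  b = -3: the earlier basis element becomes a + 4 = 0, giving a = -4 — point (-4, -3).
Zero-dimensionality of the ideal guarantees finitely many solutions over ℂ.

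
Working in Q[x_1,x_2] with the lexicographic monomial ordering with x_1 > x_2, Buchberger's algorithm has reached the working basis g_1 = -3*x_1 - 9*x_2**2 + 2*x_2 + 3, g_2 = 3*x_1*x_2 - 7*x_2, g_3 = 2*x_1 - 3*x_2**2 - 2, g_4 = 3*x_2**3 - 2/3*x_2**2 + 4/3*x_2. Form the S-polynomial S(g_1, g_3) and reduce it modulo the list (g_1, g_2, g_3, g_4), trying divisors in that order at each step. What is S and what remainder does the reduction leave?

S(g_1, g_3) = 9/2*x_2**2 - 2/3*x_2; remainder on division = 9/2*x_2**2 - 2/3*x_2.

lcm(LM(g_1), LM(g_3)) = x_1.
S = (lcm/LT(g_1))·g_1 − (lcm/LT(g_3))·g_3 = 9/2*x_2**2 - 2/3*x_2.
Reduce S modulo (g_1, g_2, g_3, g_4) in that order:
  leading term x_2**2: no divisor's leading term divides it; move 9/2*x_2**2 to the remainder.
  leading term x_2: no divisor's leading term divides it; move -2/3*x_2 to the remainder.
The remainder 9/2*x_2**2 - 2/3*x_2 is nonzero, so it would be added as the next basis element.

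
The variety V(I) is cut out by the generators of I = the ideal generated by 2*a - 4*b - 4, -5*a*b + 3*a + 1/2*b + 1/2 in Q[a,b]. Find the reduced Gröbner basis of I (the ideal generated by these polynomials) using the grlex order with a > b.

f_1 = 2*a - 4*b - 4, LT = a.
f_2 = -5*a*b + 3*a + 1/2*b + 1/2, LT = a*b.

S(f_1,f_2): lcm = a*b. S = -2*b**2 + 3/5*a - 19/10*b + 1/10.
  reduce S modulo (f_1, f_2):
  remainder -2*b**2 - 7/10*b + 13/10 ≠ 0; add g_3 = -2*b**2 - 7/10*b + 13/10 to the basis.

The other S-polynomials (S(f_1,g_3), S(f_2,g_3)) all reduce to 0 modulo the current basis, so we have a Gröbner basis.
Inter-reduce: drop elements whose leading term is divisible by another's, tail-reduce, and make monic.

G = {b**2 + 7/20*b - 13/20, a - 2*b - 2}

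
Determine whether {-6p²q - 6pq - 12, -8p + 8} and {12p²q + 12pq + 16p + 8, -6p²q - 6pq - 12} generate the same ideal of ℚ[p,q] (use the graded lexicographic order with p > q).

Since reduced Gröbner bases are canonical representatives of ideals under a given ordering, it suffices to compute and compare them.
Buchberger on the first generating set:
f_1 = -6p²q - 6pq - 12, LT = p²q.
f_2 = -8p + 8, LT = p.

S(f_1,f_2): lcm = p²q. S = 2pq + 2.
  leading term pq: subtract (-¼q)·f_2 from 2pq + 2 → 2q + 2
  leading term q: no divisor's leading term divides it; move 2q to the remainder.
  leading term 1: no divisor's leading term divides it; move 2 to the remainder.
  remainder 2q + 2 ≠ 0; add g_3 = 2q + 2 to the basis.

The other S-polynomials (S(f_1,g_3), S(f_2,g_3)) all reduce to 0 modulo the current basis, so we have a Gröbner basis.
Inter-reduce: drop elements whose leading term is divisible by another's, tail-reduce, and make monic.
Reduced Gröbner basis: {p - 1, q + 1}.

Buchberger on the second generating set:
h_1 = 12p²q + 12pq + 16p + 8, LT = p²q.
h_2 = -6p²q - 6pq - 12, LT = p²q.

S(h_1,h_2): lcm = p²q. S = 4/3p - 4/3.
  leading term p: no divisor's leading term divides it; move 4/3p to the remainder.
  leading term 1: no divisor's leading term divides it; move -4/3 to the remainder.
  remainder 4/3p - 4/3 ≠ 0; add k_3 = 4/3p - 4/3 to the basis.

S(h_1,k_3): lcm = p²q. S = 2pq + 4/3p + ⅔.
  leading term pq: subtract (3/2q)·k_3 from 2pq + 4/3p + ⅔ → 4/3p + 2q + ⅔
  leading term p: subtract (1)·k_3 from 4/3p + 2q + ⅔ → 2q + 2
  leading term q: no divisor's leading term divides it; move 2q to the remainder.
  leading term 1: no divisor's leading term divides it; move 2 to the remainder.
  remainder 2q + 2 ≠ 0; add k_4 = 2q + 2 to the basis.

The other S-polynomials (S(h_2,k_3), S(h_1,k_4), S(h_2,k_4), S(k_3,k_4)) all reduce to 0 modulo the current basis, so we have a Gröbner basis.
Inter-reduce: drop elements whose leading term is divisible by another's, tail-reduce, and make monic.
Reduced Gröbner basis: {p - 1, q + 1}.

The two bases agree; hence the ideals are identical.

Yes, the ideals are equal.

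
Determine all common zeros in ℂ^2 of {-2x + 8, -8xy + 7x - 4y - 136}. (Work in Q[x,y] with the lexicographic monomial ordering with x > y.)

{(4, -3)}

Compute a lex Gröbner basis by Buchberger's algorithm.
f_1 = -2x + 8, LT = x.
f_2 = -8xy + 7x - 4y - 136, LT = xy.

S(f_1,f_2): lcm = xy. S = 7/8x - 9/2y - 17.
  leading term x: subtract (-7/16)·f_1 from 7/8x - 9/2y - 17 → -9/2y - 27/2
  leading term y: no divisor's leading term divides it; move -9/2y to the remainder.
  leading term 1: no divisor's leading term divides it; move -27/2 to the remainder.
  remainder -9/2y - 27/2 ≠ 0; add h_3 = -9/2y - 27/2 to the basis.

The other S-polynomials (S(f_1,h_3), S(f_2,h_3)) all reduce to 0 modulo the current basis, so we have a Gröbner basis.
Inter-reduce: drop elements whose leading term is divisible by another's, tail-reduce, and make monic.
Reduced Gröbner basis: {x - 4, y + 3}.

Since the basis is lex-ordered, y + 3 is univariate in y. Its roots are {-3}. Back-substituting each root into the other basis elements fixes the other coordinates.
  y = -3: the earlier basis element becomes x - 4 = 0, giving x = 4 — point (4, -3).
Substituting each solution back into the original system confirms all equations vanish.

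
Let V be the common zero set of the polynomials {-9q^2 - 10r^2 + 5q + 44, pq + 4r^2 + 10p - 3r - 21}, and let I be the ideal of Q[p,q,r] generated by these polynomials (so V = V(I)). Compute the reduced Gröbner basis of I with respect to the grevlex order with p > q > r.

This is the nonlinear analogue of row-reducing a linear system.

f_1 = -9q^2 - 10r^2 + 5q + 44, LT = q^2.
f_2 = pq + 4r^2 + 10p - 3r - 21, LT = pq.

S(f_1,f_2): lcm = pq^2. S = 10/9pr^2 - 4qr^2 - 95/9pq + 3qr - 44/9p + 21q.
  leading term pr^2: no divisor's leading term divides it; move 10/9pr^2 to the remainder.
  leading term qr^2: no divisor's leading term divides it; move -4qr^2 to the remainder.
  leading term pq: subtract (-95/9)·f_2 from -95/9pq + 3qr - 44/9p + 21q → 3qr + 380/9r^2 + 302/3p + 21q - 95/3r - 665/3
  leading term qr: no divisor's leading term divides it; move 3qr to the remainder.
  leading term r^2: no divisor's leading term divides it; move 380/9r^2 to the remainder.
  leading term p: no divisor's leading term divides it; move 302/3p to the remainder.
  leading term q: no divisor's leading term divides it; move 21q to the remainder.
  leading term r: no divisor's leading term divides it; move -95/3r to the remainder.
  leading term 1: no divisor's leading term divides it; move -665/3 to the remainder.
  remainder 10/9pr^2 - 4qr^2 + 3qr + 380/9r^2 + 302/3p + 21q - 95/3r - 665/3 ≠ 0; add g_3 = 10/9pr^2 - 4qr^2 + 3qr + 380/9r^2 + 302/3p + 21q - 95/3r - 665/3 to the basis.

The other S-polynomials (S(f_1,g_3), S(f_2,g_3)) all reduce to 0 modulo the current basis, so we have a Gröbner basis.

G = {pr^2 - 18/5qr^2 + 27/10qr + 38r^2 + 453/5p + 189/10q - 57/2r - 399/2, pq + 4r^2 + 10p - 3r - 21, q^2 + 10/9r^2 - 5/9q - 44/9}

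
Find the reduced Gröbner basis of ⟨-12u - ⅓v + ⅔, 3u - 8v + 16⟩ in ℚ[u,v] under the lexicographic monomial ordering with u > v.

G = {u, v - 2}

Buchberger's algorithm terminates because the ascending chain of leading-term ideals stabilizes.

f_1 = -12u - ⅓v + ⅔, LT = u.
f_2 = 3u - 8v + 16, LT = u.

S(f_1,f_2): lcm = u. S = 97/36v - 97/18.
  leading term v: no divisor's leading term divides it; move 97/36v to the remainder.
  leading term 1: no divisor's leading term divides it; move -97/18 to the remainder.
  remainder 97/36v - 97/18 ≠ 0; add g_3 = 97/36v - 97/18 to the basis.

The other S-polynomials (S(f_1,g_3), S(f_2,g_3)) all reduce to 0 modulo the current basis, so we have a Gröbner basis.
Inter-reduce: drop elements whose leading term is divisible by another's, tail-reduce, and make monic.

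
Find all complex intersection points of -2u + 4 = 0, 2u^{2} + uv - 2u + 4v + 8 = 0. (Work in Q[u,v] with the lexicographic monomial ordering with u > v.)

{(2, -2)}

Compute a lex Gröbner basis by Buchberger's algorithm.
f_1 = -2u + 4, LT = u.
f_2 = 2u^{2} + uv - 2u + 4v + 8, LT = u^{2}.

S(f_1,f_2): lcm = u^{2}. S = -\tfrac{1}{2}uv - u - 2v - 4.
  leading term uv: subtract (\tfrac{1}{4}v)·f_1 from -\tfrac{1}{2}uv - u - 2v - 4 → -u - 3v - 4
  leading term u: subtract (\tfrac{1}{2})·f_1 from -u - 3v - 4 → -3v - 6
  leading term v: no divisor's leading term divides it; move -3v to the remainder.
  leading term 1: no divisor's leading term divides it; move -6 to the remainder.
  remainder -3v - 6 ≠ 0; add h_3 = -3v - 6 to the basis.

The other S-polynomials (S(f_1,h_3), S(f_2,h_3)) all reduce to 0 modulo the current basis, so we have a Gröbner basis.
Inter-reduce: drop elements whose leading term is divisible by another's, tail-reduce, and make monic.
Reduced Gröbner basis: {u - 2, v + 2}.

From the last basis element, v + 2 = 0, so v takes values in {-2}. Each choice, substituted upward through the basis, yields the corresponding point(s) of the solution set.
  v = -2: the earlier basis element becomes u - 2 = 0, giving u = 2 — point (2, -2).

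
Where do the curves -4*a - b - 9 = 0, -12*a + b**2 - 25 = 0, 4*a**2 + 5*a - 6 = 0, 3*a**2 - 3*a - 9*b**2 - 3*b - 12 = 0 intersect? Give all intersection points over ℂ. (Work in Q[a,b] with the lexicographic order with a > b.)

{(-2, -1)}

Compute a lex Gröbner basis by Buchberger's algorithm.
f_1 = -4*a - b - 9, LT = a.
f_2 = -12*a + b**2 - 25, LT = a.
f_3 = 4*a**2 + 5*a - 6, LT = a**2.
f_4 = 3*a**2 - 3*a - 9*b**2 - 3*b - 12, LT = a**2.

S(f_1,f_2): lcm = a. S = 1/12*b**2 + 1/4*b + 1/6.
  leading term b**2: no divisor's leading term divides it; move 1/12*b**2 to the remainder.
  leading term b: no divisor's leading term divides it; move 1/4*b to the remainder.
  leading term 1: no divisor's leading term divides it; move 1/6 to the remainder.
  remainder 1/12*b**2 + 1/4*b + 1/6 ≠ 0; add h_5 = 1/12*b**2 + 1/4*b + 1/6 to the basis.

S(f_1,f_3): lcm = a**2. S = 1/4*a*b + a + 3/2.
  leading term a*b: subtract (-1/16*b)·f_1 from 1/4*a*b + a + 3/2 → a - 1/16*b**2 - 9/16*b + 3/2
  leading term a: subtract (-1/4)·f_1 from a - 1/16*b**2 - 9/16*b + 3/2 → -1/16*b**2 - 13/16*b - 3/4
  leading term b**2: subtract (-3/4)·h_5 from -1/16*b**2 - 13/16*b - 3/4 → -5/8*b - 5/8
  leading term b: no divisor's leading term divides it; move -5/8*b to the remainder.
  leading term 1: no divisor's leading term divides it; move -5/8 to the remainder.
  remainder -5/8*b - 5/8 ≠ 0; add h_6 = -5/8*b - 5/8 to the basis.

S(f_1,f_4): lcm = a**2. S = 1/4*a*b + 13/4*a + 3*b**2 + b + 4.
  leading term a*b: subtract (-1/16*b)·f_1 from 1/4*a*b + 13/4*a + 3*b**2 + b + 4 → 13/4*a + 47/16*b**2 + 7/16*b + 4
  leading term a: subtract (-13/16)·f_1 from 13/4*a + 47/16*b**2 + 7/16*b + 4 → 47/16*b**2 - 3/8*b - 53/16
  leading term b**2: subtract (141/4)·h_5 from 47/16*b**2 - 3/8*b - 53/16 → -147/16*b - 147/16
  leading term b: subtract (147/10)·h_6 from -147/16*b - 147/16 → 0
  remainder 0.

S(f_2,f_3): lcm = a**2. S = -1/12*a*b**2 + 5/6*a + 3/2.
  leading term a*b**2: subtract (1/48*b**2)·f_1 from -1/12*a*b**2 + 5/6*a + 3/2 → 5/6*a + 1/48*b**3 + 3/16*b**2 + 3/2
  leading term a: subtract (-5/24)·f_1 from 5/6*a + 1/48*b**3 + 3/16*b**2 + 3/2 → 1/48*b**3 + 3/16*b**2 - 5/24*b - 3/8
  leading term b**3: subtract (1/4*b)·h_5 from 1/48*b**3 + 3/16*b**2 - 5/24*b - 3/8 → 1/8*b**2 - 1/4*b - 3/8
  leading term b**2: subtract (3/2)·h_5 from 1/8*b**2 - 1/4*b - 3/8 → -5/8*b - 5/8
  leading term b: subtract (1)·h_6 from -5/8*b - 5/8 → 0
  remainder 0.

S(f_2,f_4): lcm = a**2. S = -1/12*a*b**2 + 37/12*a + 3*b**2 + b + 4.
  leading term a*b**2: subtract (1/48*b**2)·f_1 from -1/12*a*b**2 + 37/12*a + 3*b**2 + b + 4 → 37/12*a + 1/48*b**3 + 51/16*b**2 + b + 4
  leading term a: subtract (-37/48)·f_1 from 37/12*a + 1/48*b**3 + 51/16*b**2 + b + 4 → 1/48*b**3 + 51/16*b**2 + 11/48*b - 47/16
  leading term b**3: subtract (1/4*b)·h_5 from 1/48*b**3 + 51/16*b**2 + 11/48*b - 47/16 → 25/8*b**2 + 3/16*b - 47/16
  leading term b**2: subtract (75/2)·h_5 from 25/8*b**2 + 3/16*b - 47/16 → -147/16*b - 147/16
  leading term b: subtract (147/10)·h_6 from -147/16*b - 147/16 → 0
  remainder 0.

S(f_3,f_4): lcm = a**2. S = 9/4*a + 3*b**2 + b + 5/2.
  leading term a: subtract (-9/16)·f_1 from 9/4*a + 3*b**2 + b + 5/2 → 3*b**2 + 7/16*b - 41/16
  leading term b**2: subtract (36)·h_5 from 3*b**2 + 7/16*b - 41/16 → -137/16*b - 137/16
  leading term b: subtract (137/10)·h_6 from -137/16*b - 137/16 → 0
  remainder 0.

S(f_1,h_5): leading monomials are coprime, so the S-polynomial reduces to 0 (Buchberger's first criterion).
S(f_2,h_5): leading monomials are coprime, so the S-polynomial reduces to 0 (Buchberger's first criterion).
S(f_3,h_5): leading monomials are coprime, so the S-polynomial reduces to 0 (Buchberger's first criterion).
S(f_4,h_5): leading monomials are coprime, so the S-polynomial reduces to 0 (Buchberger's first criterion).
S(f_1,h_6): leading monomials are coprime, so the S-polynomial reduces to 0 (Buchberger's first criterion).
S(f_2,h_6): leading monomials are coprime, so the S-polynomial reduces to 0 (Buchberger's first criterion).
S(f_3,h_6): leading monomials are coprime, so the S-polynomial reduces to 0 (Buchberger's first criterion).
S(f_4,h_6): leading monomials are coprime, so the S-polynomial reduces to 0 (Buchberger's first criterion).
S(h_5,h_6): lcm = b**2. S = 2*b + 2.
  leading term b: subtract (-16/5)·h_6 from 2*b + 2 → 0
  remainder 0.

Every S-polynomial of the final basis reduces to 0, so we have a Gröbner basis.
Inter-reduce: drop elements whose leading term is divisible by another's, tail-reduce, and make monic.
Reduced Gröbner basis: {a + 2, b + 1}.

The lex basis is triangular: the last element involves only b. Solving b + 1 = 0 gives b ∈ {-1}; substituting each value into the earlier elements determines the remaining variables.
  b = -1: the earlier basis element becomes a + 2 = 0, giving a = -2 — point (-2, -1).
Each listed point satisfies every original equation (direct substitution).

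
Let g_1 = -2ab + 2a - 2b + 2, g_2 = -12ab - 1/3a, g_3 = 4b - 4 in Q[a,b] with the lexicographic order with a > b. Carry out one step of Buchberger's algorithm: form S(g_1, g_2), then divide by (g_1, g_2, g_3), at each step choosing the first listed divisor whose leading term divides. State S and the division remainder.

lcm(LM(g_1), LM(g_2)) = ab.
S = (lcm/LT(g_1))·g_1 − (lcm/LT(g_2))·g_2 = -37/36a + b - 1.
Reduce S modulo (g_1, g_2, g_3) in that order:
  leading term a: no divisor's leading term divides it; move -37/36a to the remainder.
  leading term b: subtract (1/4)·g_3 from b - 1 → 0
The remainder -37/36a is nonzero, so it would be added as the next basis element.

S(g_1, g_2) = -37/36a + b - 1; remainder on division = -37/36a.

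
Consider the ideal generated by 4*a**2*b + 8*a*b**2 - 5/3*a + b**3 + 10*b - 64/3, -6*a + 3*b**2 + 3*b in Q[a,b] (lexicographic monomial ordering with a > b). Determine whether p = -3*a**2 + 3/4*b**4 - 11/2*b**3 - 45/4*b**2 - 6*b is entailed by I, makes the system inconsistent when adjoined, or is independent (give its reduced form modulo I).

First compute the reduced Gröbner basis of I by Buchberger's algorithm.
f_1 = 4*a**2*b + 8*a*b**2 - 5/3*a + b**3 + 10*b - 64/3, LT = a**2*b.
f_2 = -6*a + 3*b**2 + 3*b, LT = a.

S(f_1,f_2): lcm = a**2*b. S = 1/2*a*b**3 + 5/2*a*b**2 - 5/12*a + 1/4*b**3 + 5/2*b - 16/3.
  leading term a*b**3: subtract (-1/12*b**3)·f_2 from 1/2*a*b**3 + 5/2*a*b**2 - 5/12*a + 1/4*b**3 + 5/2*b - 16/3 → 5/2*a*b**2 - 5/12*a + 1/4*b**5 + 1/4*b**4 + 1/4*b**3 + 5/2*b - 16/3
  leading term a*b**2: subtract (-5/12*b**2)·f_2 from 5/2*a*b**2 - 5/12*a + 1/4*b**5 + 1/4*b**4 + 1/4*b**3 + 5/2*b - 16/3 → -5/12*a + 1/4*b**5 + 3/2*b**4 + 3/2*b**3 + 5/2*b - 16/3
  leading term a: subtract (5/72)·f_2 from -5/12*a + 1/4*b**5 + 3/2*b**4 + 3/2*b**3 + 5/2*b - 16/3 → 1/4*b**5 + 3/2*b**4 + 3/2*b**3 - 5/24*b**2 + 55/24*b - 16/3
  leading term b**5: no divisor's leading term divides it; move 1/4*b**5 to the remainder.
  leading term b**4: no divisor's leading term divides it; move 3/2*b**4 to the remainder.
  leading term b**3: no divisor's leading term divides it; move 3/2*b**3 to the remainder.
  leading term b**2: no divisor's leading term divides it; move -5/24*b**2 to the remainder.
  leading term b: no divisor's leading term divides it; move 55/24*b to the remainder.
  leading term 1: no divisor's leading term divides it; move -16/3 to the remainder.
  remainder 1/4*b**5 + 3/2*b**4 + 3/2*b**3 - 5/24*b**2 + 55/24*b - 16/3 ≠ 0; add h_3 = 1/4*b**5 + 3/2*b**4 + 3/2*b**3 - 5/24*b**2 + 55/24*b - 16/3 to the basis.

The other S-polynomials (S(f_1,h_3), S(f_2,h_3)) all reduce to 0 modulo the current basis, so we have a Gröbner basis.
Inter-reduce: drop elements whose leading term is divisible by another's, tail-reduce, and make monic.
Reduced Gröbner basis: {a - 1/2*b**2 - 1/2*b, b**5 + 6*b**4 + 6*b**3 - 5/6*b**2 + 55/6*b - 64/3}.
Label its elements g_1 = a - 1/2*b**2 - 1/2*b, g_2 = b**5 + 6*b**4 + 6*b**3 - 5/6*b**2 + 55/6*b - 64/3.

Reduce p = -3*a**2 + 3/4*b**4 - 11/2*b**3 - 45/4*b**2 - 6*b modulo G:
  leading term a**2: subtract (-3*a)·g_1 from -3*a**2 + 3/4*b**4 - 11/2*b**3 - 45/4*b**2 - 6*b → -3/2*a*b**2 - 3/2*a*b + 3/4*b**4 - 11/2*b**3 - 45/4*b**2 - 6*b
  leading term a*b**2: subtract (-3/2*b**2)·g_1 from -3/2*a*b**2 - 3/2*a*b + 3/4*b**4 - 11/2*b**3 - 45/4*b**2 - 6*b → -3/2*a*b - 25/4*b**3 - 45/4*b**2 - 6*b
  leading term a*b: subtract (-3/2*b)·g_1 from -3/2*a*b - 25/4*b**3 - 45/4*b**2 - 6*b → -7*b**3 - 12*b**2 - 6*b
  leading term b**3: no divisor's leading term divides it; move -7*b**3 to the remainder.
  leading term b**2: no divisor's leading term divides it; move -12*b**2 to the remainder.
  leading term b: no divisor's leading term divides it; move -6*b to the remainder.
  normal form = -7*b**3 - 12*b**2 - 6*b.
The normal form is nonzero, so p ∉ I. Since p minus its normal form lies in I, I + (p) = I + (r) where r = -7*b**3 - 12*b**2 - 6*b; decide whether this ideal is the whole ring.
Run Buchberger on G together with r (pairs among the g_i already reduce to 0 since G is a Gröbner basis):
g_1 = a - 1/2*b**2 - 1/2*b, LT = a.
g_2 = b**5 + 6*b**4 + 6*b**3 - 5/6*b**2 + 55/6*b - 64/3, LT = b**5.
r = -7*b**3 - 12*b**2 - 6*b, LT = b**3.

S(g_2,r): lcm = b**5. S = 30/7*b**4 + 36/7*b**3 - 5/6*b**2 + 55/6*b - 64/3.
  leading term b**4: subtract (-30/49*b)·r from 30/7*b**4 + 36/7*b**3 - 5/6*b**2 + 55/6*b - 64/3 → -108/49*b**3 - 1325/294*b**2 + 55/6*b - 64/3
  leading term b**3: subtract (108/343)·r from -108/49*b**3 - 1325/294*b**2 + 55/6*b - 64/3 → -1499/2058*b**2 + 22753/2058*b - 64/3
  leading term b**2: no divisor's leading term divides it; move -1499/2058*b**2 to the remainder.
  leading term b: no divisor's leading term divides it; move 22753/2058*b to the remainder.
  leading term 1: no divisor's leading term divides it; move -64/3 to the remainder.
  remainder -1499/2058*b**2 + 22753/2058*b - 64/3 ≠ 0; add m_4 = -1499/2058*b**2 + 22753/2058*b - 64/3 to the basis.

S(g_2,m_4): lcm = b**5. S = 31747/1499*b**4 - 34910/1499*b**3 - 5/6*b**2 + 55/6*b - 64/3.
  leading term b**4: subtract (-31747/10493*b)·r from 31747/1499*b**4 - 34910/1499*b**3 - 5/6*b**2 + 55/6*b - 64/3 → -625334/10493*b**3 - 1195357/62958*b**2 + 55/6*b - 64/3
  leading term b**3: subtract (625334/73451)·r from -625334/10493*b**3 - 1195357/62958*b**2 + 55/6*b - 64/3 → 36656549/440706*b**2 + 26551829/440706*b - 64/3
  leading term b**2: subtract (-256595843/2247001)·m_4 from 36656549/440706*b**2 + 26551829/440706*b - 64/3 → 2972270922/2247001*b - 5521980672/2247001
  leading term b: no divisor's leading term divides it; move 2972270922/2247001*b to the remainder.
  leading term 1: no divisor's leading term divides it; move -5521980672/2247001 to the remainder.
  remainder 2972270922/2247001*b - 5521980672/2247001 ≠ 0; add m_5 = 2972270922/2247001*b - 5521980672/2247001 to the basis.

S(r,m_4): lcm = b**3. S = 177259/10493*b**2 - 298334/10493*b.
  leading term b**2: subtract (-52114146/2247001)·m_4 from 177259/10493*b**2 - 298334/10493*b → 512281623/2247001*b - 1111768448/2247001
  leading term b: subtract (170760541/990756974)·m_5 from 512281623/2247001*b - 1111768448/2247001 → -52887236953600/742572352013
  leading term 1: no divisor's leading term divides it; move -52887236953600/742572352013 to the remainder.
  remainder -52887236953600/742572352013 ≠ 0; add m_6 = -52887236953600/742572352013 to the basis.

The other S-polynomials (S(g_1,g_2), S(g_1,r), S(g_1,m_4), S(g_1,m_5), S(g_2,m_5), S(r,m_5), S(m_4,m_5), S(g_1,m_6), S(g_2,m_6), S(r,m_6), S(m_4,m_6), S(m_5,m_6)) all reduce to 0 modulo the current basis, so we have a Gröbner basis.
Inter-reduce: drop elements whose leading term is divisible by another's, tail-reduce, and make monic.
Reduced Gröbner basis: {1}.
The reduced Gröbner basis of I + (p) is {1}: the ideal is the whole ring, so the enlarged system has no common solution — adjoining p is inconsistent.

Adjoining -3*a**2 + 3/4*b**4 - 11/2*b**3 - 45/4*b**2 - 6*b makes the ideal the whole ring: the system is inconsistent.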